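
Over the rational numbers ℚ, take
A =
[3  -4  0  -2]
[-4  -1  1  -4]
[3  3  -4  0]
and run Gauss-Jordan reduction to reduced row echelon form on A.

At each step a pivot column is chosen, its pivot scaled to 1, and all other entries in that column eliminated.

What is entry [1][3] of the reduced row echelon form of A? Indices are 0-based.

M[1][3] = 74/55

[1] R0 /= 3  ⇒  (1, -4/3, 0, -2/3)
     R1 -= -4·R0  ⇒  (0, -19/3, 1, -20/3)
     R2 -= 3·R0  ⇒  (0, 7, -4, 2)
[2] R1 /= -19/3  ⇒  (0, 1, -3/19, 20/19)
     R0 -= -4/3·R1  ⇒  (1, 0, -4/19, 14/19)
     R2 -= 7·R1  ⇒  (0, 0, -55/19, -102/19)
[3] R2 /= -55/19  ⇒  (0, 0, 1, 102/55)
     R0 -= -4/19·R2  ⇒  (1, 0, 0, 62/55)
     R1 -= -3/19·R2  ⇒  (0, 1, 0, 74/55)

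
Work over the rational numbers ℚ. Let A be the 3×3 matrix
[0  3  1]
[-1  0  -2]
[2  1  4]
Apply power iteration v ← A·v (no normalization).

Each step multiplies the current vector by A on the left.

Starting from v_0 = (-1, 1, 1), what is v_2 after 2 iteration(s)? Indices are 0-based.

v_0 = (-1, 1, 1).
v_1 = A·v_0 = (4, -1, 3).
v_2 = A·v_1 = (0, -10, 19).

v_2 = (0, -10, 19)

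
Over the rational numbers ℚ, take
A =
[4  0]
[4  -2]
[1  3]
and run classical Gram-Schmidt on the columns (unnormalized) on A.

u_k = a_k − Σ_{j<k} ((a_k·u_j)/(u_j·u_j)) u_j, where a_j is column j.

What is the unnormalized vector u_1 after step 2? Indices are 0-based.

u_1 = (20/33, -46/33, 104/33)

Step 1: u_0 = a_0 = (4, 4, 1).
Step 2: u_1 = a_1 − (-5/33)·u_0 = (20/33, -46/33, 104/33).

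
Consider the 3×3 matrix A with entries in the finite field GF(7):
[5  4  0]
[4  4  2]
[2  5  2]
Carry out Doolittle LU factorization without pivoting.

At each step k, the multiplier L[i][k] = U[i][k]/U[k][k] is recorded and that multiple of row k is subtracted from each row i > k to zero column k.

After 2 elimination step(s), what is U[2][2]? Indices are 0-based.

U[2][2] = 4

[col 0] pivot 5
  R1 -= 5*R0 → (0, 5, 2)  (L[1][0] := 5)
  R2 -= 6*R0 → (0, 2, 2)  (L[2][0] := 6)
[col 1] pivot 5
  R2 -= 6*R1 → (0, 0, 4)  (L[2][1] := 6)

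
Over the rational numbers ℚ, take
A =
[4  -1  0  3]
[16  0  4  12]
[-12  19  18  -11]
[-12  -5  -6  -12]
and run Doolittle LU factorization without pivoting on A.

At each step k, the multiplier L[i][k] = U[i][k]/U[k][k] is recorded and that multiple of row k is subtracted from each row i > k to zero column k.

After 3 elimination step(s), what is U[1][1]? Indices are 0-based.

k=0: U[0][0]=4
  eliminate (1,0): mult=4, new row 1: (0, 4, 4, 0); set L[1][0]=4
  eliminate (2,0): mult=-3, new row 2: (0, 16, 18, -2); set L[2][0]=-3
  eliminate (3,0): mult=-3, new row 3: (0, -8, -6, -3); set L[3][0]=-3
k=1: U[1][1]=4
  eliminate (2,1): mult=4, new row 2: (0, 0, 2, -2); set L[2][1]=4
  eliminate (3,1): mult=-2, new row 3: (0, 0, 2, -3); set L[3][1]=-2
k=2: U[2][2]=2
  eliminate (3,2): mult=1, new row 3: (0, 0, 0, -1); set L[3][2]=1

U[1][1] = 4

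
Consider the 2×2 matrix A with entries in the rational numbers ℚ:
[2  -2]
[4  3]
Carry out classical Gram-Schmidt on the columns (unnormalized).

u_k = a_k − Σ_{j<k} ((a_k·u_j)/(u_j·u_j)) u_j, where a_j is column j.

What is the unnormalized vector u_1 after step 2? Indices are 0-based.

u_1 = (-14/5, 7/5)

Step 1: u_0 = a_0 = (2, 4).
Step 2: u_1 = a_1 − (2/5)·u_0 = (-14/5, 7/5).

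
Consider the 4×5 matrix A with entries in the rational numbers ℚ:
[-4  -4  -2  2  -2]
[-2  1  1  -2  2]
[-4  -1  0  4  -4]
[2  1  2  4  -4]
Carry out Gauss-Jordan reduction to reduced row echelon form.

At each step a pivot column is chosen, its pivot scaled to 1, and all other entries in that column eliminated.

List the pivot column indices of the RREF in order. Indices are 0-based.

[1] R0 /= -4  ⇒  (1, 1, 1/2, -1/2, 1/2)
     R1 -= -2·R0  ⇒  (0, 3, 2, -3, 3)
     R2 -= -4·R0  ⇒  (0, 3, 2, 2, -2)
     R3 -= 2·R0  ⇒  (0, -1, 1, 5, -5)
[2] R1 /= 3  ⇒  (0, 1, 2/3, -1, 1)
     R0 -= 1·R1  ⇒  (1, 0, -1/6, 1/2, -1/2)
     R2 -= 3·R1  ⇒  (0, 0, 0, 5, -5)
     R3 -= -1·R1  ⇒  (0, 0, 5/3, 4, -4)
[3] R2 <-> R3
[3] R2 /= 5/3  ⇒  (0, 0, 1, 12/5, -12/5)
     R0 -= -1/6·R2  ⇒  (1, 0, 0, 9/10, -9/10)
     R1 -= 2/3·R2  ⇒  (0, 1, 0, -13/5, 13/5)
[4] R3 /= 5  ⇒  (0, 0, 0, 1, -1)
     R0 -= 9/10·R3  ⇒  (1, 0, 0, 0, 0)
     R1 -= -13/5·R3  ⇒  (0, 1, 0, 0, 0)
     R2 -= 12/5·R3  ⇒  (0, 0, 1, 0, 0)

pivot columns: 0, 1, 2, 3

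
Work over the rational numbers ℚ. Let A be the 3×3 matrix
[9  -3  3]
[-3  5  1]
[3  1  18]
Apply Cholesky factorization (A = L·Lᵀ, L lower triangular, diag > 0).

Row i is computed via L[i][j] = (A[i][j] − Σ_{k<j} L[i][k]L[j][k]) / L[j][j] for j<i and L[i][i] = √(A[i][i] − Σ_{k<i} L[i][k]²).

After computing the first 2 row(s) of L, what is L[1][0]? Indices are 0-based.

L[1][0] = -1

Step 1: L[0][0] = √(9) = 3.
  L[1][0] = (-3) / L[0][0] = -1.
Step 2: L[1][1] = √(4) = 2.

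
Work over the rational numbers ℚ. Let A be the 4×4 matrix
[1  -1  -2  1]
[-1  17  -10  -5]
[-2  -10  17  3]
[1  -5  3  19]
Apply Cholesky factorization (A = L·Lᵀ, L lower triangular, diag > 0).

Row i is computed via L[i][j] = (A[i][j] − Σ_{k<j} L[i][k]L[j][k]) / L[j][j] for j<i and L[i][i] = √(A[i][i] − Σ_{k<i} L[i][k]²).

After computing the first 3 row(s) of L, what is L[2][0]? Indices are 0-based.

L[2][0] = -2

Step 1: L[0][0] = √(1) = 1.
  L[1][0] = (-1) / L[0][0] = -1.
Step 2: L[1][1] = √(16) = 4.
  L[2][0] = (-2) / L[0][0] = -2.
  L[2][1] = (-12) / L[1][1] = -3.
Step 3: L[2][2] = √(4) = 2.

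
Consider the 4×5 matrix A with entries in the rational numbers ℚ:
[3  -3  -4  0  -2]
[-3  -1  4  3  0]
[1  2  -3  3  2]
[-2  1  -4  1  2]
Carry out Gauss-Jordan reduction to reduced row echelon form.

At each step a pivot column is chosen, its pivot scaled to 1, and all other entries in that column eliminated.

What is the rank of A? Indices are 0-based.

[1] R0 /= 3  ⇒  (1, -1, -4/3, 0, -2/3)
     R1 -= -3·R0  ⇒  (0, -4, 0, 3, -2)
     R2 -= 1·R0  ⇒  (0, 3, -5/3, 3, 8/3)
     R3 -= -2·R0  ⇒  (0, -1, -20/3, 1, 2/3)
[2] R1 /= -4  ⇒  (0, 1, 0, -3/4, 1/2)
     R0 -= -1·R1  ⇒  (1, 0, -4/3, -3/4, -1/6)
     R2 -= 3·R1  ⇒  (0, 0, -5/3, 21/4, 7/6)
     R3 -= -1·R1  ⇒  (0, 0, -20/3, 1/4, 7/6)
[3] R2 /= -5/3  ⇒  (0, 0, 1, -63/20, -7/10)
     R0 -= -4/3·R2  ⇒  (1, 0, 0, -99/20, -11/10)
     R3 -= -20/3·R2  ⇒  (0, 0, 0, -83/4, -7/2)
[4] R3 /= -83/4  ⇒  (0, 0, 0, 1, 14/83)
     R0 -= -99/20·R3  ⇒  (1, 0, 0, 0, -22/83)
     R1 -= -3/4·R3  ⇒  (0, 1, 0, 0, 52/83)
     R2 -= -63/20·R3  ⇒  (0, 0, 1, 0, -14/83)

rank = 4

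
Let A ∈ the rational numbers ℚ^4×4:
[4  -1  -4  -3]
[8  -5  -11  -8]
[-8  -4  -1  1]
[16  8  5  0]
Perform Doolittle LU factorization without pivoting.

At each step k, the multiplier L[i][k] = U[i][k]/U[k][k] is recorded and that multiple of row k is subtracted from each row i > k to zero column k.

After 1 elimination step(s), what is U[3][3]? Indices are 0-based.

U[3][3] = 12

[col 0] pivot 4
  R1 -= 2*R0 → (0, -3, -3, -2)  (L[1][0] := 2)
  R2 -= -2*R0 → (0, -6, -9, -5)  (L[2][0] := -2)
  R3 -= 4*R0 → (0, 12, 21, 12)  (L[3][0] := 4)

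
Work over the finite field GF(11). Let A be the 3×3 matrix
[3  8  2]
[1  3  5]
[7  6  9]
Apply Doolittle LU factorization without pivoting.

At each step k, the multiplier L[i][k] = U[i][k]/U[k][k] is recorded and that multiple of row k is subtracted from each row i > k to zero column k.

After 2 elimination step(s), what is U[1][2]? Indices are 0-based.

U[1][2] = 8

[col 0] pivot 3
  R1 -= 4*R0 → (0, 4, 8)  (L[1][0] := 4)
  R2 -= 6*R0 → (0, 2, 8)  (L[2][0] := 6)
[col 1] pivot 4
  R2 -= 6*R1 → (0, 0, 4)  (L[2][1] := 6)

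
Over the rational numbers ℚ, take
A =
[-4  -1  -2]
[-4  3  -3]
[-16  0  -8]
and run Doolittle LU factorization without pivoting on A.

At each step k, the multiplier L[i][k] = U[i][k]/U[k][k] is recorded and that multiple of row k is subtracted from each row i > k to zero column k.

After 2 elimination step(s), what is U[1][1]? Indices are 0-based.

[col 0] pivot -4
  R1 -= 1*R0 → (0, 4, -1)  (L[1][0] := 1)
  R2 -= 4*R0 → (0, 4, 0)  (L[2][0] := 4)
[col 1] pivot 4
  R2 -= 1*R1 → (0, 0, 1)  (L[2][1] := 1)

U[1][1] = 4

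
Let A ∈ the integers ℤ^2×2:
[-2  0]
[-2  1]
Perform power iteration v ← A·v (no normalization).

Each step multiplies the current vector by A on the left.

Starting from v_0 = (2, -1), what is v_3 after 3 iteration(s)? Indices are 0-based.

v_3 = (-16, -13)

v_0 = (2, -1).
v_1 = A·v_0 = (-4, -5).
v_2 = A·v_1 = (8, 3).
v_3 = A·v_2 = (-16, -13).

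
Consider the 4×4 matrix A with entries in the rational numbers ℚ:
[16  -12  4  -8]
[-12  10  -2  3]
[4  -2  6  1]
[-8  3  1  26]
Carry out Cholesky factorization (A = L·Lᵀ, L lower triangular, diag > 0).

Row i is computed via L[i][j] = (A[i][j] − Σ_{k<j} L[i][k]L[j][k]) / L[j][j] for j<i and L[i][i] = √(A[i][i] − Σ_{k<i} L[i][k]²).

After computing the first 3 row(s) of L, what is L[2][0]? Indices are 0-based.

Step 1: L[0][0] = √(16) = 4.
  L[1][0] = (-12) / L[0][0] = -3.
Step 2: L[1][1] = √(1) = 1.
  L[2][0] = (4) / L[0][0] = 1.
  L[2][1] = (1) / L[1][1] = 1.
Step 3: L[2][2] = √(4) = 2.

L[2][0] = 1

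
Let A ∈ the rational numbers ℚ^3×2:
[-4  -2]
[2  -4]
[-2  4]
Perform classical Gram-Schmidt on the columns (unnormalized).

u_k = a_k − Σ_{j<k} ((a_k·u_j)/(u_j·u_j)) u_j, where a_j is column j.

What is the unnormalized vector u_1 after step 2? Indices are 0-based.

u_1 = (-10/3, -10/3, 10/3)

Step 1: u_0 = a_0 = (-4, 2, -2).
Step 2: u_1 = a_1 − (-1/3)·u_0 = (-10/3, -10/3, 10/3).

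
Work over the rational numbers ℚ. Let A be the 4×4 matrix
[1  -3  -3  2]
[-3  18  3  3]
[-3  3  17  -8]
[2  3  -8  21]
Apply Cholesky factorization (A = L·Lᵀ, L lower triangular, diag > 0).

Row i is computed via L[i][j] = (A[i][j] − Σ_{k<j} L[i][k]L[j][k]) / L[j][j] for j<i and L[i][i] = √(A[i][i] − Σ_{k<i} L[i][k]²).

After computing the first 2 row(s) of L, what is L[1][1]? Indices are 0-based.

Step 1: L[0][0] = √(1) = 1.
  L[1][0] = (-3) / L[0][0] = -3.
Step 2: L[1][1] = √(9) = 3.

L[1][1] = 3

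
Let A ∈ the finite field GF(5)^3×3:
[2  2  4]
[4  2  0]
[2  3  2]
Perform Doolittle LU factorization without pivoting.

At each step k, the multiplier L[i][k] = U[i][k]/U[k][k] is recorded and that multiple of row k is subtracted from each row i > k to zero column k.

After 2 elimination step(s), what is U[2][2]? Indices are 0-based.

[col 0] pivot 2
  R1 -= 2*R0 → (0, 3, 2)  (L[1][0] := 2)
  R2 -= 1*R0 → (0, 1, 3)  (L[2][0] := 1)
[col 1] pivot 3
  R2 -= 2*R1 → (0, 0, 4)  (L[2][1] := 2)

U[2][2] = 4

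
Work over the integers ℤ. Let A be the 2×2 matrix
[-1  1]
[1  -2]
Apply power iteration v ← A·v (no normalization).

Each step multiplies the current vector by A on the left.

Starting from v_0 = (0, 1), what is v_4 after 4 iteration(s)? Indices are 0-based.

v_4 = (-21, 34)

v_0 = (0, 1).
v_1 = A·v_0 = (1, -2).
v_2 = A·v_1 = (-3, 5).
v_3 = A·v_2 = (8, -13).
v_4 = A·v_3 = (-21, 34).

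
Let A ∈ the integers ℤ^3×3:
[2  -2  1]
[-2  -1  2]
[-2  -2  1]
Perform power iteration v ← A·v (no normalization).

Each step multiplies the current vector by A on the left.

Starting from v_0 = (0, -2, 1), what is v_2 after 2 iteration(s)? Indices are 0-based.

v_0 = (0, -2, 1).
v_1 = A·v_0 = (5, 4, 5).
v_2 = A·v_1 = (7, -4, -13).

v_2 = (7, -4, -13)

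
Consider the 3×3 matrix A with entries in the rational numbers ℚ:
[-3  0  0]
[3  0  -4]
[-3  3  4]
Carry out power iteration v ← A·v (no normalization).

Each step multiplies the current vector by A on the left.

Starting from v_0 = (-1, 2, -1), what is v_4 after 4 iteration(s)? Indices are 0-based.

v_4 = (-81, -119, -130)

v_0 = (-1, 2, -1).
v_1 = A·v_0 = (3, 1, 5).
v_2 = A·v_1 = (-9, -11, 14).
v_3 = A·v_2 = (27, -83, 50).
v_4 = A·v_3 = (-81, -119, -130).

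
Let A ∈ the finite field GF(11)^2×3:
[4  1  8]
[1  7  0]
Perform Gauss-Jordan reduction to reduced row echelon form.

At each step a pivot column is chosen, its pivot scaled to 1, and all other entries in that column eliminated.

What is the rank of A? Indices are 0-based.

rank = 2

step 1: normalize row 0 (÷4) = (1, 3, 2)
  row 1: subtract 1×row0 = (0, 4, 9)
step 2: normalize row 1 (÷4) = (0, 1, 5)
  row 0: subtract 3×row1 = (1, 0, 9)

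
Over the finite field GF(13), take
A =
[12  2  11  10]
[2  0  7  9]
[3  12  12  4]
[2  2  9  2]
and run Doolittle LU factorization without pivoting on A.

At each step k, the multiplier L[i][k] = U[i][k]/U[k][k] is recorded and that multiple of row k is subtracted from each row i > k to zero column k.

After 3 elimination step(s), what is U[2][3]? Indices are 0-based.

[col 0] pivot 12
  R1 -= 11*R0 → (0, 4, 3, 3)  (L[1][0] := 11)
  R2 -= 10*R0 → (0, 5, 6, 8)  (L[2][0] := 10)
  R3 -= 11*R0 → (0, 6, 5, 9)  (L[3][0] := 11)
[col 1] pivot 4
  R2 -= 11*R1 → (0, 0, 12, 1)  (L[2][1] := 11)
  R3 -= 8*R1 → (0, 0, 7, 11)  (L[3][1] := 8)
[col 2] pivot 12
  R3 -= 6*R2 → (0, 0, 0, 5)  (L[3][2] := 6)

U[2][3] = 1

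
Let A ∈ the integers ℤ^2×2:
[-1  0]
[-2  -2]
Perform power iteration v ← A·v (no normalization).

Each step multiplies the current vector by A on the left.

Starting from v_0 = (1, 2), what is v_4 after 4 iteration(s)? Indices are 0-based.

v_4 = (1, 62)

v_0 = (1, 2).
v_1 = A·v_0 = (-1, -6).
v_2 = A·v_1 = (1, 14).
v_3 = A·v_2 = (-1, -30).
v_4 = A·v_3 = (1, 62).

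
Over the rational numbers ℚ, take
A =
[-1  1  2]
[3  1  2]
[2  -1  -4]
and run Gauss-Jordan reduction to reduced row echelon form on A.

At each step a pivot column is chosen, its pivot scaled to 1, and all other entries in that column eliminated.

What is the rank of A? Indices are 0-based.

step 1: normalize row 0 (÷-1) = (1, -1, -2)
  row 1: subtract 3×row0 = (0, 4, 8)
  row 2: subtract 2×row0 = (0, 1, 0)
step 2: normalize row 1 (÷4) = (0, 1, 2)
  row 0: subtract -1×row1 = (1, 0, 0)
  row 2: subtract 1×row1 = (0, 0, -2)
step 3: normalize row 2 (÷-2) = (0, 0, 1)
  row 1: subtract 2×row2 = (0, 1, 0)

rank = 3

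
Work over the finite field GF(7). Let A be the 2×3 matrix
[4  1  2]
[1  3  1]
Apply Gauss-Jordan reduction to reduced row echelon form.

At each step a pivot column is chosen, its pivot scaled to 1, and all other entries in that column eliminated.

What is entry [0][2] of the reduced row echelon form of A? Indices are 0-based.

M[0][2] = 3

pivot(0,0)=4: scale R0 → (1, 2, 4)
  clear (1,0): R1 −= (1)R0 → (0, 1, 4)
pivot(1,1)=1: scale R1 → (0, 1, 4)
  clear (0,1): R0 −= (2)R1 → (1, 0, 3)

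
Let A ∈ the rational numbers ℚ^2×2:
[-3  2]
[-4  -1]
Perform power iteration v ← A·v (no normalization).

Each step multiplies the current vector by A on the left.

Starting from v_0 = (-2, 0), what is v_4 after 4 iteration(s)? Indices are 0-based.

v_0 = (-2, 0).
v_1 = A·v_0 = (6, 8).
v_2 = A·v_1 = (-2, -32).
v_3 = A·v_2 = (-58, 40).
v_4 = A·v_3 = (254, 192).

v_4 = (254, 192)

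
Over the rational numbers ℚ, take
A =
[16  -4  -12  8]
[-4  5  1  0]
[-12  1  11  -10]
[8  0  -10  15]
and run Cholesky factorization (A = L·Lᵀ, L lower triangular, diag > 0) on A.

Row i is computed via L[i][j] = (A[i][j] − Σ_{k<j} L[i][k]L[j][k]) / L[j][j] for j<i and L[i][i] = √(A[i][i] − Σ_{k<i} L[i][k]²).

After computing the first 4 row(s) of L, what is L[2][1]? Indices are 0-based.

L[2][1] = -1

Step 1: L[0][0] = √(16) = 4.
  L[1][0] = (-4) / L[0][0] = -1.
Step 2: L[1][1] = √(4) = 2.
  L[2][0] = (-12) / L[0][0] = -3.
  L[2][1] = (-2) / L[1][1] = -1.
Step 3: L[2][2] = √(1) = 1.
  L[3][0] = (8) / L[0][0] = 2.
  L[3][1] = (2) / L[1][1] = 1.
  L[3][2] = (-3) / L[2][2] = -3.
Step 4: L[3][3] = √(1) = 1.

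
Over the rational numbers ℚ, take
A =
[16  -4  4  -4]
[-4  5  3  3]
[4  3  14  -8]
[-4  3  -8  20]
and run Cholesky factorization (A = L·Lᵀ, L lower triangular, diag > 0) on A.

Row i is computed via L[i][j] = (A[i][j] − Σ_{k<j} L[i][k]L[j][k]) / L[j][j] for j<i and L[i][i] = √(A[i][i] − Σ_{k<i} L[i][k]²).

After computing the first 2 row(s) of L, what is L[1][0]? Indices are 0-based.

L[1][0] = -1

Step 1: L[0][0] = √(16) = 4.
  L[1][0] = (-4) / L[0][0] = -1.
Step 2: L[1][1] = √(4) = 2.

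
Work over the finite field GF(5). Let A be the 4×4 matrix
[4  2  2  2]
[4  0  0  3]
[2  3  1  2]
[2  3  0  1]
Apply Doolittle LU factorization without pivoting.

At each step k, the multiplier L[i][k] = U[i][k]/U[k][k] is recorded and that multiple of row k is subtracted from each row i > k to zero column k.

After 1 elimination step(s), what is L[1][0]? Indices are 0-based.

L[1][0] = 1

k=0: U[0][0]=4
  eliminate (1,0): mult=1, new row 1: (0, 3, 3, 1); set L[1][0]=1
  eliminate (2,0): mult=3, new row 2: (0, 2, 0, 1); set L[2][0]=3
  eliminate (3,0): mult=3, new row 3: (0, 2, 4, 0); set L[3][0]=3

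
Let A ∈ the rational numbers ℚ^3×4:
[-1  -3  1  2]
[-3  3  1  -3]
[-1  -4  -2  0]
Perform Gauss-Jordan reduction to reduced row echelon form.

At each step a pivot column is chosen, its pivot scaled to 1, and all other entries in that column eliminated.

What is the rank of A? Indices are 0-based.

rank = 3

step 1: normalize row 0 (÷-1) = (1, 3, -1, -2)
  row 1: subtract -3×row0 = (0, 12, -2, -9)
  row 2: subtract -1×row0 = (0, -1, -3, -2)
step 2: normalize row 1 (÷12) = (0, 1, -1/6, -3/4)
  row 0: subtract 3×row1 = (1, 0, -1/2, 1/4)
  row 2: subtract -1×row1 = (0, 0, -19/6, -11/4)
step 3: normalize row 2 (÷-19/6) = (0, 0, 1, 33/38)
  row 0: subtract -1/2×row2 = (1, 0, 0, 13/19)
  row 1: subtract -1/6×row2 = (0, 1, 0, -23/38)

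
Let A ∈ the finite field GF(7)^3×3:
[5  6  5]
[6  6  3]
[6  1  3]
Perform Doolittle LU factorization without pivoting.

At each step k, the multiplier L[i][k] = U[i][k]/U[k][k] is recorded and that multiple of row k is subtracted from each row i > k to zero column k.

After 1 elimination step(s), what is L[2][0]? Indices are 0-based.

L[2][0] = 4

[col 0] pivot 5
  R1 -= 4*R0 → (0, 3, 4)  (L[1][0] := 4)
  R2 -= 4*R0 → (0, 5, 4)  (L[2][0] := 4)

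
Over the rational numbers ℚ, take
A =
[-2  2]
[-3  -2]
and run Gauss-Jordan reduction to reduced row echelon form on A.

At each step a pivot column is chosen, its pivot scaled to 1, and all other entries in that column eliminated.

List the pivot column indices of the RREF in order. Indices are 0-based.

pivot columns: 0, 1

step 1: normalize row 0 (÷-2) = (1, -1)
  row 1: subtract -3×row0 = (0, -5)
step 2: normalize row 1 (÷-5) = (0, 1)
  row 0: subtract -1×row1 = (1, 0)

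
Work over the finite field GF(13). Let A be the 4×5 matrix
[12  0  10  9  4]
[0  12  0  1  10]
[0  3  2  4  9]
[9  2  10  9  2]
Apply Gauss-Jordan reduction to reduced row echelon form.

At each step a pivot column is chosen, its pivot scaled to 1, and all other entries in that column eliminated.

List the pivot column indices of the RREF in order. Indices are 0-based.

pivot columns: 0, 1, 2, 3

pivot(0,0)=12: scale R0 → (1, 0, 3, 4, 9)
  clear (3,0): R3 −= (9)R0 → (0, 2, 9, 12, 12)
pivot(1,1)=12: scale R1 → (0, 1, 0, 12, 3)
  clear (2,1): R2 −= (3)R1 → (0, 0, 2, 7, 0)
  clear (3,1): R3 −= (2)R1 → (0, 0, 9, 1, 6)
pivot(2,2)=2: scale R2 → (0, 0, 1, 10, 0)
  clear (0,2): R0 −= (3)R2 → (1, 0, 0, 0, 9)
  clear (3,2): R3 −= (9)R2 → (0, 0, 0, 2, 6)
pivot(3,3)=2: scale R3 → (0, 0, 0, 1, 3)
  clear (1,3): R1 −= (12)R3 → (0, 1, 0, 0, 6)
  clear (2,3): R2 −= (10)R3 → (0, 0, 1, 0, 9)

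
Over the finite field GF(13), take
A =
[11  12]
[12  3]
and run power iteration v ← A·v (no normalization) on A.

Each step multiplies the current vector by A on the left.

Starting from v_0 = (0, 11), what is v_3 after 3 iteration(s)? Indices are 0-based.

v_3 = (3, 3)

v_0 = (0, 11).
v_1 = A·v_0 = (2, 7).
v_2 = A·v_1 = (2, 6).
v_3 = A·v_2 = (3, 3).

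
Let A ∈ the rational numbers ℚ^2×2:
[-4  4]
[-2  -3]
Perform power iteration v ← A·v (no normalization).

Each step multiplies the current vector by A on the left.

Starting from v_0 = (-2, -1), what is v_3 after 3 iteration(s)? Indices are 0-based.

v_0 = (-2, -1).
v_1 = A·v_0 = (4, 7).
v_2 = A·v_1 = (12, -29).
v_3 = A·v_2 = (-164, 63).

v_3 = (-164, 63)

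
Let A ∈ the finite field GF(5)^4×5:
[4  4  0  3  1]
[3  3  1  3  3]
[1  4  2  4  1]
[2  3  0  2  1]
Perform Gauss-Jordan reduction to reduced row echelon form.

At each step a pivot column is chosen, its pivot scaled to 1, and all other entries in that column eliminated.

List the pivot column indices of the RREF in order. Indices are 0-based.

step 1: normalize row 0 (÷4) = (1, 1, 0, 2, 4)
  row 1: subtract 3×row0 = (0, 0, 1, 2, 1)
  row 2: subtract 1×row0 = (0, 3, 2, 2, 2)
  row 3: subtract 2×row0 = (0, 1, 0, 3, 3)
step 2: exchange rows 1,2
step 2: normalize row 1 (÷3) = (0, 1, 4, 4, 4)
  row 0: subtract 1×row1 = (1, 0, 1, 3, 0)
  row 3: subtract 1×row1 = (0, 0, 1, 4, 4)
step 3: normalize row 2 (÷1) = (0, 0, 1, 2, 1)
  row 0: subtract 1×row2 = (1, 0, 0, 1, 4)
  row 1: subtract 4×row2 = (0, 1, 0, 1, 0)
  row 3: subtract 1×row2 = (0, 0, 0, 2, 3)
step 4: normalize row 3 (÷2) = (0, 0, 0, 1, 4)
  row 0: subtract 1×row3 = (1, 0, 0, 0, 0)
  row 1: subtract 1×row3 = (0, 1, 0, 0, 1)
  row 2: subtract 2×row3 = (0, 0, 1, 0, 3)

pivot columns: 0, 1, 2, 3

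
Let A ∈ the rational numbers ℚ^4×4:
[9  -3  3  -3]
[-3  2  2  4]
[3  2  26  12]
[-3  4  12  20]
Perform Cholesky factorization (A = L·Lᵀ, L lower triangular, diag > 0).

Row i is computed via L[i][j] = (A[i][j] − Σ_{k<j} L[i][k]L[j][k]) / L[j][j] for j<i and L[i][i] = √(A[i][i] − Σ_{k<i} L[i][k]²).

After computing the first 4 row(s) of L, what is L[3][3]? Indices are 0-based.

Step 1: L[0][0] = √(9) = 3.
  L[1][0] = (-3) / L[0][0] = -1.
Step 2: L[1][1] = √(1) = 1.
  L[2][0] = (3) / L[0][0] = 1.
  L[2][1] = (3) / L[1][1] = 3.
Step 3: L[2][2] = √(16) = 4.
  L[3][0] = (-3) / L[0][0] = -1.
  L[3][1] = (3) / L[1][1] = 3.
  L[3][2] = (4) / L[2][2] = 1.
Step 4: L[3][3] = √(9) = 3.

L[3][3] = 3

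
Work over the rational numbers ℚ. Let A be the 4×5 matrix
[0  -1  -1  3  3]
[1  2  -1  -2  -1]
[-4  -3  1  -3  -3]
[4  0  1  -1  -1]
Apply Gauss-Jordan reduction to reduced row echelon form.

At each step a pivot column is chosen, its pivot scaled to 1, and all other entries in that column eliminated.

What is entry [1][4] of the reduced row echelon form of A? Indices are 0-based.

pivot(0,0): swap R0↔R1
pivot(0,0)=1: scale R0 → (1, 2, -1, -2, -1)
  clear (2,0): R2 −= (-4)R0 → (0, 5, -3, -11, -7)
  clear (3,0): R3 −= (4)R0 → (0, -8, 5, 7, 3)
pivot(1,1)=-1: scale R1 → (0, 1, 1, -3, -3)
  clear (0,1): R0 −= (2)R1 → (1, 0, -3, 4, 5)
  clear (2,1): R2 −= (5)R1 → (0, 0, -8, 4, 8)
  clear (3,1): R3 −= (-8)R1 → (0, 0, 13, -17, -21)
pivot(2,2)=-8: scale R2 → (0, 0, 1, -1/2, -1)
  clear (0,2): R0 −= (-3)R2 → (1, 0, 0, 5/2, 2)
  clear (1,2): R1 −= (1)R2 → (0, 1, 0, -5/2, -2)
  clear (3,2): R3 −= (13)R2 → (0, 0, 0, -21/2, -8)
pivot(3,3)=-21/2: scale R3 → (0, 0, 0, 1, 16/21)
  clear (0,3): R0 −= (5/2)R3 → (1, 0, 0, 0, 2/21)
  clear (1,3): R1 −= (-5/2)R3 → (0, 1, 0, 0, -2/21)
  clear (2,3): R2 −= (-1/2)R3 → (0, 0, 1, 0, -13/21)

M[1][4] = -2/21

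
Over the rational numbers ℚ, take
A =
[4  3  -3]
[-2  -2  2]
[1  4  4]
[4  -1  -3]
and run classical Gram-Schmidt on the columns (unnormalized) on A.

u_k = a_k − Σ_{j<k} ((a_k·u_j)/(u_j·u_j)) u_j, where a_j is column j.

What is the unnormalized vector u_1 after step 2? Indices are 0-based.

u_1 = (47/37, -42/37, 132/37, -101/37)

Step 1: u_0 = a_0 = (4, -2, 1, 4).
Step 2: u_1 = a_1 − (16/37)·u_0 = (47/37, -42/37, 132/37, -101/37).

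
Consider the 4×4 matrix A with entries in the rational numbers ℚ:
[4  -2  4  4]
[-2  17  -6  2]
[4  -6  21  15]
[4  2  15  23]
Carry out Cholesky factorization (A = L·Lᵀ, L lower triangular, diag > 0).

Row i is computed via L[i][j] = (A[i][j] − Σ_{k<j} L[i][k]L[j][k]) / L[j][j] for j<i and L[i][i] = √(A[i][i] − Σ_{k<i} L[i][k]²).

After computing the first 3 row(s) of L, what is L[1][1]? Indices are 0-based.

Step 1: L[0][0] = √(4) = 2.
  L[1][0] = (-2) / L[0][0] = -1.
Step 2: L[1][1] = √(16) = 4.
  L[2][0] = (4) / L[0][0] = 2.
  L[2][1] = (-4) / L[1][1] = -1.
Step 3: L[2][2] = √(16) = 4.

L[1][1] = 4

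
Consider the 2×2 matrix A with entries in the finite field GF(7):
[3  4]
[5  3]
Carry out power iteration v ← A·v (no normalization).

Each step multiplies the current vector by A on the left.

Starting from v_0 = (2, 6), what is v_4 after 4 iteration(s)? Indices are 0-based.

v_4 = (1, 1)

v_0 = (2, 6).
v_1 = A·v_0 = (2, 0).
v_2 = A·v_1 = (6, 3).
v_3 = A·v_2 = (2, 4).
v_4 = A·v_3 = (1, 1).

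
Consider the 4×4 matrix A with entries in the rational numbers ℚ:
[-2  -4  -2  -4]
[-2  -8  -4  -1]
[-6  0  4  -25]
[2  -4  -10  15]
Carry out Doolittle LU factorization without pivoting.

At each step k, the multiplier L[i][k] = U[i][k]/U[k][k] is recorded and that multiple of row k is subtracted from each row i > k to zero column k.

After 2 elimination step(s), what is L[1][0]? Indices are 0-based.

Step 1: pivot at (0,0) is -2.
  row1 ← row1 − (1)·row0  ⇒  L[1][0]=1, U row1=(0, -4, -2, 3)
  row2 ← row2 − (3)·row0  ⇒  L[2][0]=3, U row2=(0, 12, 10, -13)
  row3 ← row3 − (-1)·row0  ⇒  L[3][0]=-1, U row3=(0, -8, -12, 11)
Step 2: pivot at (1,1) is -4.
  row2 ← row2 − (-3)·row1  ⇒  L[2][1]=-3, U row2=(0, 0, 4, -4)
  row3 ← row3 − (2)·row1  ⇒  L[3][1]=2, U row3=(0, 0, -8, 5)

L[1][0] = 1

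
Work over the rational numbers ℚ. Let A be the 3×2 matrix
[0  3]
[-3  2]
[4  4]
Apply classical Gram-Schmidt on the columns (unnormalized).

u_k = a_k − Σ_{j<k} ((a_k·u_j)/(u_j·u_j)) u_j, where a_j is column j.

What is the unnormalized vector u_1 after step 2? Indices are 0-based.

Step 1: u_0 = a_0 = (0, -3, 4).
Step 2: u_1 = a_1 − (2/5)·u_0 = (3, 16/5, 12/5).

u_1 = (3, 16/5, 12/5)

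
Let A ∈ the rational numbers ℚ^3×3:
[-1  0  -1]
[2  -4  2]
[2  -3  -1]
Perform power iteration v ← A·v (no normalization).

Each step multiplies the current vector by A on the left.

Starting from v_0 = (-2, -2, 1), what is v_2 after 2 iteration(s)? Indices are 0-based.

v_2 = (-2, -20, -17)

v_0 = (-2, -2, 1).
v_1 = A·v_0 = (1, 6, 1).
v_2 = A·v_1 = (-2, -20, -17).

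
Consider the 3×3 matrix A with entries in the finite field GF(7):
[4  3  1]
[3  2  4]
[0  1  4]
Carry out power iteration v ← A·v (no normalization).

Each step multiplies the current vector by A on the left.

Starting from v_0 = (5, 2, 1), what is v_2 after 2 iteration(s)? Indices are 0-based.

v_2 = (1, 4, 5)

v_0 = (5, 2, 1).
v_1 = A·v_0 = (6, 2, 6).
v_2 = A·v_1 = (1, 4, 5).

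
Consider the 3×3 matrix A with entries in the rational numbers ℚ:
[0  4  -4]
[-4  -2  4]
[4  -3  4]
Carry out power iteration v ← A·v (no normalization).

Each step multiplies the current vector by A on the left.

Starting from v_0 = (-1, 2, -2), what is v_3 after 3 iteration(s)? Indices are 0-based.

v_0 = (-1, 2, -2).
v_1 = A·v_0 = (16, -8, -18).
v_2 = A·v_1 = (40, -120, 16).
v_3 = A·v_2 = (-544, 144, 584).

v_3 = (-544, 144, 584)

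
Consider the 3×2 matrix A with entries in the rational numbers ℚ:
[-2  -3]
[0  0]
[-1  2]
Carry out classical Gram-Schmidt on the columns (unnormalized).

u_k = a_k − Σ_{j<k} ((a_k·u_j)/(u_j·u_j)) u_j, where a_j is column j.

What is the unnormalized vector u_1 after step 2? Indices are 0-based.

u_1 = (-7/5, 0, 14/5)

Step 1: u_0 = a_0 = (-2, 0, -1).
Step 2: u_1 = a_1 − (4/5)·u_0 = (-7/5, 0, 14/5).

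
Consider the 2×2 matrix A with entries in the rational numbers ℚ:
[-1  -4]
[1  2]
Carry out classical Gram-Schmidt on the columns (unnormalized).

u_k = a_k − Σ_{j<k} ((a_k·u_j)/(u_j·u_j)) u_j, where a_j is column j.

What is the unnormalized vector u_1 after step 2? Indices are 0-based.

u_1 = (-1, -1)

Step 1: u_0 = a_0 = (-1, 1).
Step 2: u_1 = a_1 − (3)·u_0 = (-1, -1).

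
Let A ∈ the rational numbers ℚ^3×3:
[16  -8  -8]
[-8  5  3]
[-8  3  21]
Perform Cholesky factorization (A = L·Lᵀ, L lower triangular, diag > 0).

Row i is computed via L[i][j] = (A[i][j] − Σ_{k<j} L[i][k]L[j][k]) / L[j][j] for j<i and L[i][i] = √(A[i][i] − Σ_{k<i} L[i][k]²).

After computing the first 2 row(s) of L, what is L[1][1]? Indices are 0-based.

L[1][1] = 1

Step 1: L[0][0] = √(16) = 4.
  L[1][0] = (-8) / L[0][0] = -2.
Step 2: L[1][1] = √(1) = 1.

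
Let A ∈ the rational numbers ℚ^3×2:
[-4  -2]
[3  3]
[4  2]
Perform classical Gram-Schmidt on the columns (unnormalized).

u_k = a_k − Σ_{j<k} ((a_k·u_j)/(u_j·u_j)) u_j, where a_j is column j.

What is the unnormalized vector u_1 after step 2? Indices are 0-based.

Step 1: u_0 = a_0 = (-4, 3, 4).
Step 2: u_1 = a_1 − (25/41)·u_0 = (18/41, 48/41, -18/41).

u_1 = (18/41, 48/41, -18/41)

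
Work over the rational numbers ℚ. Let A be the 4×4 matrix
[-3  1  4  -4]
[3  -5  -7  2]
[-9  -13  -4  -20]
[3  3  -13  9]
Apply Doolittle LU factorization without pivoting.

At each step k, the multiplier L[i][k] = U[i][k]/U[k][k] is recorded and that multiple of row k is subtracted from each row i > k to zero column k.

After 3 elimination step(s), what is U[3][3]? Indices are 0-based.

[col 0] pivot -3
  R1 -= -1*R0 → (0, -4, -3, -2)  (L[1][0] := -1)
  R2 -= 3*R0 → (0, -16, -16, -8)  (L[2][0] := 3)
  R3 -= -1*R0 → (0, 4, -9, 5)  (L[3][0] := -1)
[col 1] pivot -4
  R2 -= 4*R1 → (0, 0, -4, 0)  (L[2][1] := 4)
  R3 -= -1*R1 → (0, 0, -12, 3)  (L[3][1] := -1)
[col 2] pivot -4
  R3 -= 3*R2 → (0, 0, 0, 3)  (L[3][2] := 3)

U[3][3] = 3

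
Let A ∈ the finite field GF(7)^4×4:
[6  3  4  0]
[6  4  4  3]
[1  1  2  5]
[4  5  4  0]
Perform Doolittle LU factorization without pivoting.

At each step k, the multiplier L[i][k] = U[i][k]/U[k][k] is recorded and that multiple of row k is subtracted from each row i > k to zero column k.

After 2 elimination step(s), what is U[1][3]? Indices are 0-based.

k=0: U[0][0]=6
  eliminate (1,0): mult=1, new row 1: (0, 1, 0, 3); set L[1][0]=1
  eliminate (2,0): mult=6, new row 2: (0, 4, 6, 5); set L[2][0]=6
  eliminate (3,0): mult=3, new row 3: (0, 3, 6, 0); set L[3][0]=3
k=1: U[1][1]=1
  eliminate (2,1): mult=4, new row 2: (0, 0, 6, 0); set L[2][1]=4
  eliminate (3,1): mult=3, new row 3: (0, 0, 6, 5); set L[3][1]=3

U[1][3] = 3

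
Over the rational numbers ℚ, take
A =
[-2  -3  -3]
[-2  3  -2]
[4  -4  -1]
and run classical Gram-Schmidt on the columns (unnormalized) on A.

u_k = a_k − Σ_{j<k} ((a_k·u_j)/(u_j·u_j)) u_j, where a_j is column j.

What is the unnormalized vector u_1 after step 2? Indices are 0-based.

Step 1: u_0 = a_0 = (-2, -2, 4).
Step 2: u_1 = a_1 − (-2/3)·u_0 = (-13/3, 5/3, -4/3).

u_1 = (-13/3, 5/3, -4/3)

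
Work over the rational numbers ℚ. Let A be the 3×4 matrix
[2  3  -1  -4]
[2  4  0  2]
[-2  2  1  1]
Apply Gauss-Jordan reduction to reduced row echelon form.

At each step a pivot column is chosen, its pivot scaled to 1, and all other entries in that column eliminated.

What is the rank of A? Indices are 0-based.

rank = 3

pivot(0,0)=2: scale R0 → (1, 3/2, -1/2, -2)
  clear (1,0): R1 −= (2)R0 → (0, 1, 1, 6)
  clear (2,0): R2 −= (-2)R0 → (0, 5, 0, -3)
pivot(1,1)=1: scale R1 → (0, 1, 1, 6)
  clear (0,1): R0 −= (3/2)R1 → (1, 0, -2, -11)
  clear (2,1): R2 −= (5)R1 → (0, 0, -5, -33)
pivot(2,2)=-5: scale R2 → (0, 0, 1, 33/5)
  clear (0,2): R0 −= (-2)R2 → (1, 0, 0, 11/5)
  clear (1,2): R1 −= (1)R2 → (0, 1, 0, -3/5)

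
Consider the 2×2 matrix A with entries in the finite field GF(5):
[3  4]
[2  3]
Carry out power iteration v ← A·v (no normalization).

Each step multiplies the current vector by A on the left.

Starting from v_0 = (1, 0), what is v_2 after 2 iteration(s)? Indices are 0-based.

v_0 = (1, 0).
v_1 = A·v_0 = (3, 2).
v_2 = A·v_1 = (2, 2).

v_2 = (2, 2)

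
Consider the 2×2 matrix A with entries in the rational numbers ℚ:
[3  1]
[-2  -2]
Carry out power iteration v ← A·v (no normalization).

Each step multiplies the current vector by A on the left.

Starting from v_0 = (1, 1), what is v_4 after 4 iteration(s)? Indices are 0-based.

v_4 = (56, -16)

v_0 = (1, 1).
v_1 = A·v_0 = (4, -4).
v_2 = A·v_1 = (8, 0).
v_3 = A·v_2 = (24, -16).
v_4 = A·v_3 = (56, -16).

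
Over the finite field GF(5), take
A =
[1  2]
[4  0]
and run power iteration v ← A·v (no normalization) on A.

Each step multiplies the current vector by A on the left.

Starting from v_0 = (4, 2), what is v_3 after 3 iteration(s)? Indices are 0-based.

v_0 = (4, 2).
v_1 = A·v_0 = (3, 1).
v_2 = A·v_1 = (0, 2).
v_3 = A·v_2 = (4, 0).

v_3 = (4, 0)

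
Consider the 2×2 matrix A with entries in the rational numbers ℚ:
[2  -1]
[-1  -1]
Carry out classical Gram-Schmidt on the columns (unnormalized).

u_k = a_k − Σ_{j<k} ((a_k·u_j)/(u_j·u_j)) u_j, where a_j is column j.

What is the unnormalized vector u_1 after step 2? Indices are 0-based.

Step 1: u_0 = a_0 = (2, -1).
Step 2: u_1 = a_1 − (-1/5)·u_0 = (-3/5, -6/5).

u_1 = (-3/5, -6/5)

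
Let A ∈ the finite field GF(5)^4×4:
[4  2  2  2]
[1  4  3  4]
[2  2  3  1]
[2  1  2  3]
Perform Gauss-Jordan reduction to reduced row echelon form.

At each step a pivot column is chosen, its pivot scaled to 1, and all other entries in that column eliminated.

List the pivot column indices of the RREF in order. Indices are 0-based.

pivot(0,0)=4: scale R0 → (1, 3, 3, 3)
  clear (1,0): R1 −= (1)R0 → (0, 1, 0, 1)
  clear (2,0): R2 −= (2)R0 → (0, 1, 2, 0)
  clear (3,0): R3 −= (2)R0 → (0, 0, 1, 2)
pivot(1,1)=1: scale R1 → (0, 1, 0, 1)
  clear (0,1): R0 −= (3)R1 → (1, 0, 3, 0)
  clear (2,1): R2 −= (1)R1 → (0, 0, 2, 4)
pivot(2,2)=2: scale R2 → (0, 0, 1, 2)
  clear (0,2): R0 −= (3)R2 → (1, 0, 0, 4)
  clear (3,2): R3 −= (1)R2 → (0, 0, 0, 0)
col 3: no nonzero at/below row 3; advance.

pivot columns: 0, 1, 2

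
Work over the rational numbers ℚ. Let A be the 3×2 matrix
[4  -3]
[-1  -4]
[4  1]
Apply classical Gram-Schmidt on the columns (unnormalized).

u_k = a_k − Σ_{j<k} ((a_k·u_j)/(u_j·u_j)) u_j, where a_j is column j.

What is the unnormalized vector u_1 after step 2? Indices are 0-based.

u_1 = (-83/33, -136/33, 49/33)

Step 1: u_0 = a_0 = (4, -1, 4).
Step 2: u_1 = a_1 − (-4/33)·u_0 = (-83/33, -136/33, 49/33).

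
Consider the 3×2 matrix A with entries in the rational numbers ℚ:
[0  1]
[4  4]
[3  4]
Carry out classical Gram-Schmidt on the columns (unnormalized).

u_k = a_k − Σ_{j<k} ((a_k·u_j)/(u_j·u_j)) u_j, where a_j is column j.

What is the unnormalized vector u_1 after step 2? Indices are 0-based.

Step 1: u_0 = a_0 = (0, 4, 3).
Step 2: u_1 = a_1 − (28/25)·u_0 = (1, -12/25, 16/25).

u_1 = (1, -12/25, 16/25)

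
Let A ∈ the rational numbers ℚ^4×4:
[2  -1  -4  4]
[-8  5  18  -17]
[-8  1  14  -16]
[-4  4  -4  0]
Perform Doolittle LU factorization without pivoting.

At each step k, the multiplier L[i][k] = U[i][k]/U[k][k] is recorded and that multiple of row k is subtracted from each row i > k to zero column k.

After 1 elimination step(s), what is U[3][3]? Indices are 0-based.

U[3][3] = 8

Step 1: pivot at (0,0) is 2.
  row1 ← row1 − (-4)·row0  ⇒  L[1][0]=-4, U row1=(0, 1, 2, -1)
  row2 ← row2 − (-4)·row0  ⇒  L[2][0]=-4, U row2=(0, -3, -2, 0)
  row3 ← row3 − (-2)·row0  ⇒  L[3][0]=-2, U row3=(0, 2, -12, 8)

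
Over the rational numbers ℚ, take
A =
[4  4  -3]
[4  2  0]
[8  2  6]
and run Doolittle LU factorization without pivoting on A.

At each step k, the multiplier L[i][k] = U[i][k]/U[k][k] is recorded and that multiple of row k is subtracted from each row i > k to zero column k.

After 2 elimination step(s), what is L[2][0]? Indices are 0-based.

k=0: U[0][0]=4
  eliminate (1,0): mult=1, new row 1: (0, -2, 3); set L[1][0]=1
  eliminate (2,0): mult=2, new row 2: (0, -6, 12); set L[2][0]=2
k=1: U[1][1]=-2
  eliminate (2,1): mult=3, new row 2: (0, 0, 3); set L[2][1]=3

L[2][0] = 2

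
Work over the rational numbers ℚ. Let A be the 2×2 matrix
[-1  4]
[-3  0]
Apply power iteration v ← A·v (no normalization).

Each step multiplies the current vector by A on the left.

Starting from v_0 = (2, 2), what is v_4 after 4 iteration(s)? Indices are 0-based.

v_4 = (402, 126)

v_0 = (2, 2).
v_1 = A·v_0 = (6, -6).
v_2 = A·v_1 = (-30, -18).
v_3 = A·v_2 = (-42, 90).
v_4 = A·v_3 = (402, 126).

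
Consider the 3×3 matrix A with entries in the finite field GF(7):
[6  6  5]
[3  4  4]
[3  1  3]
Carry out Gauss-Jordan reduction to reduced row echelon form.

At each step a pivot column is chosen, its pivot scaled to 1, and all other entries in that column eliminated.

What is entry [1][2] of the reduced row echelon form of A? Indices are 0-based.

M[1][2] = 5

[1] R0 /= 6  ⇒  (1, 1, 2)
     R1 -= 3·R0  ⇒  (0, 1, 5)
     R2 -= 3·R0  ⇒  (0, 5, 4)
[2] R1 /= 1  ⇒  (0, 1, 5)
     R0 -= 1·R1  ⇒  (1, 0, 4)
     R2 -= 5·R1  ⇒  (0, 0, 0)
column 2 empty below row 2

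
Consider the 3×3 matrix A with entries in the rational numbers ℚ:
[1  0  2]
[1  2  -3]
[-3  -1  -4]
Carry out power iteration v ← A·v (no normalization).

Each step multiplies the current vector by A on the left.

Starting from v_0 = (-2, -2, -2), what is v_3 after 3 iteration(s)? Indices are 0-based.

v_3 = (-66, 56, 160)

v_0 = (-2, -2, -2).
v_1 = A·v_0 = (-6, 0, 16).
v_2 = A·v_1 = (26, -54, -46).
v_3 = A·v_2 = (-66, 56, 160).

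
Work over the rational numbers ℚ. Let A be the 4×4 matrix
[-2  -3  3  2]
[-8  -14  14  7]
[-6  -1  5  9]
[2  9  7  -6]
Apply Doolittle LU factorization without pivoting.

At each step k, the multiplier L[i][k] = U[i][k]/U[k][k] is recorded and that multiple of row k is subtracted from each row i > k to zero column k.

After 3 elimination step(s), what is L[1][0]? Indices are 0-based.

Step 1: pivot at (0,0) is -2.
  row1 ← row1 − (4)·row0  ⇒  L[1][0]=4, U row1=(0, -2, 2, -1)
  row2 ← row2 − (3)·row0  ⇒  L[2][0]=3, U row2=(0, 8, -4, 3)
  row3 ← row3 − (-1)·row0  ⇒  L[3][0]=-1, U row3=(0, 6, 10, -4)
Step 2: pivot at (1,1) is -2.
  row2 ← row2 − (-4)·row1  ⇒  L[2][1]=-4, U row2=(0, 0, 4, -1)
  row3 ← row3 − (-3)·row1  ⇒  L[3][1]=-3, U row3=(0, 0, 16, -7)
Step 3: pivot at (2,2) is 4.
  row3 ← row3 − (4)·row2  ⇒  L[3][2]=4, U row3=(0, 0, 0, -3)

L[1][0] = 4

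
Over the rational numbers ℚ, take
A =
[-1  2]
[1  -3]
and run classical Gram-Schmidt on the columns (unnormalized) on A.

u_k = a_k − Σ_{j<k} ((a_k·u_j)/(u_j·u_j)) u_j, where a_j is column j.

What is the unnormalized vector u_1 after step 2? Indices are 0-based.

u_1 = (-1/2, -1/2)

Step 1: u_0 = a_0 = (-1, 1).
Step 2: u_1 = a_1 − (-5/2)·u_0 = (-1/2, -1/2).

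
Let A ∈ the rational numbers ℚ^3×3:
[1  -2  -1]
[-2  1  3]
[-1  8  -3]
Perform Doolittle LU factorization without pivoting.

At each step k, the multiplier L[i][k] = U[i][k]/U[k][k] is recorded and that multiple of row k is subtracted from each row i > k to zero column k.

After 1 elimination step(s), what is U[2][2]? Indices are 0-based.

U[2][2] = -4

Step 1: pivot at (0,0) is 1.
  row1 ← row1 − (-2)·row0  ⇒  L[1][0]=-2, U row1=(0, -3, 1)
  row2 ← row2 − (-1)·row0  ⇒  L[2][0]=-1, U row2=(0, 6, -4)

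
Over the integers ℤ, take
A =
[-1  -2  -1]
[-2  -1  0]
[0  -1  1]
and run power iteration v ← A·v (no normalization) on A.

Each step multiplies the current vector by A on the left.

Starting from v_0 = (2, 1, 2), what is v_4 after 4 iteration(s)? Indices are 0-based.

v_0 = (2, 1, 2).
v_1 = A·v_0 = (-6, -5, 1).
v_2 = A·v_1 = (15, 17, 6).
v_3 = A·v_2 = (-55, -47, -11).
v_4 = A·v_3 = (160, 157, 36).

v_4 = (160, 157, 36)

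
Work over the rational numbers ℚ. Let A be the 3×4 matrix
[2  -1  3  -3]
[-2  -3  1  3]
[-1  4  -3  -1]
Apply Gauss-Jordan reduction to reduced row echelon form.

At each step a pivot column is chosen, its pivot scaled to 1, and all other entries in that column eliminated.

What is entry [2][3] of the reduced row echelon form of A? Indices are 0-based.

M[2][3] = -5/4

[1] R0 /= 2  ⇒  (1, -1/2, 3/2, -3/2)
     R1 -= -2·R0  ⇒  (0, -4, 4, 0)
     R2 -= -1·R0  ⇒  (0, 7/2, -3/2, -5/2)
[2] R1 /= -4  ⇒  (0, 1, -1, 0)
     R0 -= -1/2·R1  ⇒  (1, 0, 1, -3/2)
     R2 -= 7/2·R1  ⇒  (0, 0, 2, -5/2)
[3] R2 /= 2  ⇒  (0, 0, 1, -5/4)
     R0 -= 1·R2  ⇒  (1, 0, 0, -1/4)
     R1 -= -1·R2  ⇒  (0, 1, 0, -5/4)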